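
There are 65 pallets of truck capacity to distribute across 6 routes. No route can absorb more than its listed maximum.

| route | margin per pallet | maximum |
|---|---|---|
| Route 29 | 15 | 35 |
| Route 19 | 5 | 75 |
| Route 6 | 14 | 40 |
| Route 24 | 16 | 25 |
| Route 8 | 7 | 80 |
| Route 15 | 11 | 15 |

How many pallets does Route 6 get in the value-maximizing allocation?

5

Order the routes by margin per pallet: Route 24 16 > Route 29 15 > Route 6 14 > Route 15 11 > Route 8 7 > Route 19 5.
Route 24 takes 25 to reach its cap of 25 ; 40 left.
Route 29: +35 to 35 (cap) ; 5 left.
Route 6: +5 (room for 40) → 5. Pool exhausted.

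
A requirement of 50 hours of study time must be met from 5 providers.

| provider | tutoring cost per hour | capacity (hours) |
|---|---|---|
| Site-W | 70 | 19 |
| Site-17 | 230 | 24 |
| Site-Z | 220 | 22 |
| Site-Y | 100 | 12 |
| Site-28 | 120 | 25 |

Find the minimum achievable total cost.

Use providers in increasing cost order.
Site-W (70): use full 19 ; 31 hours to go.
Site-Y at 100: take all 12 hours ; 19 still needed.
Site-28 at 120: take 19 of its 25 ; requirement met.
Site-Z, Site-17: unused.
Cost = 19×70 + 12×100 + 19×120 = 4810.

4810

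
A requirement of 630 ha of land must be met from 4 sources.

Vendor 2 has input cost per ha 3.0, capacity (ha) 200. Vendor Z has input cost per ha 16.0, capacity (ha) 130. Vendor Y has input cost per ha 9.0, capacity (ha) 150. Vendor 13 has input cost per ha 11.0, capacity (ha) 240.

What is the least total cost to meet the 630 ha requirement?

5230

Cheapest first:
Take 200 from Vendor 2 at 3.0 — need 430 more.
Vendor Y (9.0): use full 150 — 280 ha to go.
Vendor 13 at 11.0: take all 240 ha — 40 still needed.
Vendor Z (16.0): take the remaining 40 — done.
Cost = 200×3.0 + 150×9.0 + 240×11.0 + 40×16.0 = 5230.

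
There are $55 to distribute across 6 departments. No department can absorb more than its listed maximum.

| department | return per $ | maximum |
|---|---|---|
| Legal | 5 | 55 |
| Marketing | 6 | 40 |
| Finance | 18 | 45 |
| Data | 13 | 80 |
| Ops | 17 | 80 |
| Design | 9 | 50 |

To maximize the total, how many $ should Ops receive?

10

Rank by return per $: Finance 18 > Ops 17 > Data 13 > Design 9 > Marketing 6 > Legal 5.
Finance takes 45 to reach its cap of 45 — 10 left.
Only 10 left; Ops takes them to reach 10.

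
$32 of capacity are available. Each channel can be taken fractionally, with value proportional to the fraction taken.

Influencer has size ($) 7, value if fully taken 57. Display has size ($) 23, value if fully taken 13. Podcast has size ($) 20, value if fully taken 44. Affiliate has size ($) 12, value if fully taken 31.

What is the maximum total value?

116.6

Best value per unit of size first: Influencer 57/7≈8.14, Affiliate 31/12≈2.58, Podcast 44/20≈2.2, Display 13/23≈0.565.
All 7 $ of Influencer fit (value 57) → 25 remain.
All 12 $ of Affiliate fit (value 31) → 13 remain.
Only 13 $ remain; take 13/20 of Podcast for value 44×13/20 = 28.6.
Total value = 116.6.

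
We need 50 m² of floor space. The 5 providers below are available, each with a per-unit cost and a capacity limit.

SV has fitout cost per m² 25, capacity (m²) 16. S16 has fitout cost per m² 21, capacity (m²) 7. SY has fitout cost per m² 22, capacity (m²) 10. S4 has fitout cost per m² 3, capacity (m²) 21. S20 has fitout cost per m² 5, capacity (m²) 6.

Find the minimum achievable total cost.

Use providers in increasing cost order.
S4 at 3: take all 21 m² ; 29 still needed.
Take 6 from S20 at 5 ; need 23 more.
S16 at 21: take all 7 m² ; 16 still needed.
SY at 22: take all 10 m² ; 6 still needed.
Take 6 from SV at 25 to finish.
Cost = 21×3 + 6×5 + 7×21 + 10×22 + 6×25 = 610.

610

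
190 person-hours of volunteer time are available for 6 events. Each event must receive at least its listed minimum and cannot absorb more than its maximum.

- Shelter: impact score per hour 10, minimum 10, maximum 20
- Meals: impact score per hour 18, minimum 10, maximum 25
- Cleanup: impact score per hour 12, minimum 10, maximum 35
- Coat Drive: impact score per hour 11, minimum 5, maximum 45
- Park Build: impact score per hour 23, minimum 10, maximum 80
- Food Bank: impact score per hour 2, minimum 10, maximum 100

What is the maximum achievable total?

Meeting every minimum uses 10+10+10+5+10+10 = 55 person-hours, leaving 135.
Order the events by impact score per hour: Park Build 23 > Meals 18 > Cleanup 12 > Coat Drive 11 > Shelter 10 > Food Bank 2.
Park Build takes 70 more to reach its cap of 80 ; 65 left.
Meals takes 15 more to reach its cap of 25 ; 50 left.
Cleanup takes 25 more to reach its cap of 35 ; 25 left.
Only 25 left; Coat Drive takes them to reach 30.
Total = 10×10 + 18×25 + 12×35 + 11×30 + 23×80 + 2×10 = 3160.

3160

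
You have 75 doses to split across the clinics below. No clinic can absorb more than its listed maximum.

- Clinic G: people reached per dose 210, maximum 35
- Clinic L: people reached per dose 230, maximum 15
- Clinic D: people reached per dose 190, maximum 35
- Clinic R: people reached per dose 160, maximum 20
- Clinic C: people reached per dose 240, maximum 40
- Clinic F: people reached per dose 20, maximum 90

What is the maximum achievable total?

Rank by people reached per dose: Clinic C 240 > Clinic L 230 > Clinic G 210 > Clinic D 190 > Clinic R 160 > Clinic F 20.
Give Clinic C 40 to hit its cap of 40 — 35 left.
Give Clinic L 15 to hit its cap of 15 — 20 left.
Clinic G has room for 35 but only 20 remain, so it gets 20.
Total = 210×20 + 230×15 + 240×40 = 17250.

17250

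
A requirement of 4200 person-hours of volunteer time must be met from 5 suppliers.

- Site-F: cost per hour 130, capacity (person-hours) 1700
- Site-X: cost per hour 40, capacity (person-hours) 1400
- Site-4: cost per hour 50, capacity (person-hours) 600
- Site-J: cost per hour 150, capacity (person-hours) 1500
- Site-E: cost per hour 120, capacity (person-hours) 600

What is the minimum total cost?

Fill from the cheapest supplier first.
Take 1400 from Site-X at 40 — need 2800 more.
Take 600 from Site-4 at 50 — need 2200 more.
Site-E (120): use full 600 — 1600 person-hours to go.
Site-F (130): take the remaining 1600 — done.
Site-J: unused.
Cost = 1400×40 + 600×50 + 600×120 + 1600×130 = 366000.

366000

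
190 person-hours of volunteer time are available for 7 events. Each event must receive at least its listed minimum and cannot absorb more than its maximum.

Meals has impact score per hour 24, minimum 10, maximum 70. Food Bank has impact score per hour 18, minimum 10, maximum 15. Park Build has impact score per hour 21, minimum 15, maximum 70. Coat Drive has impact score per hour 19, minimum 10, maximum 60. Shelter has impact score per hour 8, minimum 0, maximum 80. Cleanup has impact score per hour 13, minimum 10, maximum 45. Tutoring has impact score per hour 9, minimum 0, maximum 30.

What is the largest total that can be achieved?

Meeting every minimum uses 10+10+15+10+0+10+0 = 55 person-hours, leaving 135.
Rank by impact score per hour: Meals 24 > Park Build 21 > Coat Drive 19 > Food Bank 18 > Cleanup 13 > Tutoring 9 > Shelter 8.
Meals: +60 to 70 (cap) ; 75 left.
Park Build: +55 to 70 (cap) ; 20 left.
Only 20 left; Coat Drive takes them to reach 30.
Total = 24×70 + 18×10 + 21×70 + 19×30 + 13×10 = 4030.

4030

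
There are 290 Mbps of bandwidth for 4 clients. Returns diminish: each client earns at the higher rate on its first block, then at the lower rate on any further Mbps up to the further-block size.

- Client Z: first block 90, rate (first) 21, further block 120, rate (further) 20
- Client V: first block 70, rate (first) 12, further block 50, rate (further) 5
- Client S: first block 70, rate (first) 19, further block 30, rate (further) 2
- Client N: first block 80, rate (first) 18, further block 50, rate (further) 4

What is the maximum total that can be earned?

5800

Rank every tier by rate: Client Z/T1 21 > Client Z/T2 20 > Client S/T1 19 > Client N/T1 18 > Client V/T1 12 > Client V/T2 5 > Client N/T2 4 > Client S/T2 2.
Client Z T1 at 21: fill all 90 → 200 left.
Client Z/T2 (20): +120 → 80 left.
Fill Client S T1 block (70 at 19) → 10 left.
10 remain; put them into Client N T1 at 18.
Total = 21×90 + 20×120 + 19×70 + 18×10 = 5800.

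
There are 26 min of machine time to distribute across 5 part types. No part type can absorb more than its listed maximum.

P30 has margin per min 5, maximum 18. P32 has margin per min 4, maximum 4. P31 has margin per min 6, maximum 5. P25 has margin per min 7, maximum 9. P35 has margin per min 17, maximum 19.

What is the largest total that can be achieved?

Order the part types by margin per min: P35 17 > P25 7 > P31 6 > P30 5 > P32 4.
Give P35 19 to hit its cap of 19 → 7 left.
P25 has room for 9 but only 7 remain, so it gets 7.
Total = 7×7 + 17×19 = 372.

372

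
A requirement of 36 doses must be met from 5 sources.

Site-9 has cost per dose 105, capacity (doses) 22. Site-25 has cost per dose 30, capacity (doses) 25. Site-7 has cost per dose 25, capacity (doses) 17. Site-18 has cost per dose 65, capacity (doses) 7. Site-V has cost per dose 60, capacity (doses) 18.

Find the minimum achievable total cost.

Use sources in increasing cost order.
Site-7 at 25: take all 17 doses — 19 still needed.
Take 19 from Site-25 at 30 to finish.
Site-V, Site-18, Site-9: unused.
Cost = 17×25 + 19×30 = 995.

995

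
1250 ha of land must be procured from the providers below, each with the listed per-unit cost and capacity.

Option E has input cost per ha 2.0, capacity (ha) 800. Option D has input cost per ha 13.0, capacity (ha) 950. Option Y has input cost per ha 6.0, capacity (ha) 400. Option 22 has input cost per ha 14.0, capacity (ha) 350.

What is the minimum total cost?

4650

Fill from the cheapest provider first.
Take 800 from Option E at 2.0 — need 450 more.
Option Y (6.0): use full 400 — 50 ha to go.
Take 50 from Option D at 13.0 to finish.
Option 22: unused.
Cost = 800×2.0 + 400×6.0 + 50×13.0 = 4650.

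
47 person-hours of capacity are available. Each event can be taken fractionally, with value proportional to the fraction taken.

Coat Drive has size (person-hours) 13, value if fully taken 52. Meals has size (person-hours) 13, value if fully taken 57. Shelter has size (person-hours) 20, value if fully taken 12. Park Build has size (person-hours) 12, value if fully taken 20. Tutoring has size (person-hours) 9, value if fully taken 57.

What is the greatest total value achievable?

186

Sort by value density: Tutoring 57/9≈6.33, Meals 57/13≈4.38, Coat Drive 52/13≈4, Park Build 20/12≈1.67, Shelter 12/20≈0.6.
Take all of Tutoring (9 person-hours, value 57) ; 38 person-hours left.
Meals: take in full, 13 person-hours for value 57 ; 25 left.
Coat Drive: take in full, 13 person-hours for value 52 ; 12 left.
All 12 person-hours of Park Build fit (value 20) ; 0 remain.
Total value = 186.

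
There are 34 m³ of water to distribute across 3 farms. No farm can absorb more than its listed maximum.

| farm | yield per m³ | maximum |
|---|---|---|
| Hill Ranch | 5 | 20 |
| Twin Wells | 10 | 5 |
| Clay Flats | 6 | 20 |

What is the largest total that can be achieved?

215

Highest yield per m³ first: Twin Wells 10 > Clay Flats 6 > Hill Ranch 5.
Twin Wells: +5 to 5 (cap) — 29 left.
Give Clay Flats 20 to hit its cap of 20 — 9 left.
Hill Ranch has room for 20 but only 9 remain, so it gets 9.
Total = 5×9 + 10×5 + 6×20 = 215.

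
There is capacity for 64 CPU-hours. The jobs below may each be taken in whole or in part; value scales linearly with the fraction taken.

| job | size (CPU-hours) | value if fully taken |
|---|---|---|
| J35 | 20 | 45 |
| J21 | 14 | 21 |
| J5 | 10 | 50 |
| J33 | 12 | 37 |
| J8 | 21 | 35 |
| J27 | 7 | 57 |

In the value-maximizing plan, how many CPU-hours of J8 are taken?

15

Best value per unit of size first: J27 57/7≈8.14, J5 50/10≈5, J33 37/12≈3.08, J35 45/20≈2.25, J8 35/21≈1.67, J21 21/14≈1.5.
J27: take in full, 7 CPU-hours for value 57 — 57 left.
All 10 CPU-hours of J5 fit (value 50) — 47 remain.
J33: take in full, 12 CPU-hours for value 37 — 35 left.
Take all of J35 (20 CPU-hours, value 45) — 15 CPU-hours left.
Only 15 CPU-hours remain; take 15/21 of J8 for value 35×15/21 = 25.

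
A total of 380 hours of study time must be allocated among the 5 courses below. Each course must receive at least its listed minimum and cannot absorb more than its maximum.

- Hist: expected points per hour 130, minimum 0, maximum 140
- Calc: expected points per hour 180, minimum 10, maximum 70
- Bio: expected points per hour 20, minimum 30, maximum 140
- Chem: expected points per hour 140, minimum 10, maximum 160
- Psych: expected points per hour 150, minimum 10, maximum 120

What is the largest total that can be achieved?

Meeting every minimum uses 0+10+30+10+10 = 60 hours, leaving 320.
Rank by expected points per hour: Calc 180 > Psych 150 > Chem 140 > Hist 130 > Bio 20.
Give Calc 60 more to hit its cap of 70 — 260 left.
Psych takes 110 more to reach its cap of 120 — 150 left.
Chem takes 150 more to reach its cap of 160 — 0 left.
Total = 180×70 + 20×30 + 140×160 + 150×120 = 53600.

53600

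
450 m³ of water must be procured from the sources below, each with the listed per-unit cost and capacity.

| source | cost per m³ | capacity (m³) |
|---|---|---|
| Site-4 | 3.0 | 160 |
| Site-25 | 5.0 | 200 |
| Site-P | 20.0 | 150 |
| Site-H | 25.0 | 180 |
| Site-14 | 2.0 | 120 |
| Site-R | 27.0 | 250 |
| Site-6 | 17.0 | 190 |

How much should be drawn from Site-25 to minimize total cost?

Fill from the cheapest source first.
Take 120 from Site-14 at 2.0 ; need 330 more.
Site-4 (3.0): use full 160 ; 170 m³ to go.
Take 170 from Site-25 at 5.0 to finish.
Site-6, Site-P, Site-H, Site-R: unused.

170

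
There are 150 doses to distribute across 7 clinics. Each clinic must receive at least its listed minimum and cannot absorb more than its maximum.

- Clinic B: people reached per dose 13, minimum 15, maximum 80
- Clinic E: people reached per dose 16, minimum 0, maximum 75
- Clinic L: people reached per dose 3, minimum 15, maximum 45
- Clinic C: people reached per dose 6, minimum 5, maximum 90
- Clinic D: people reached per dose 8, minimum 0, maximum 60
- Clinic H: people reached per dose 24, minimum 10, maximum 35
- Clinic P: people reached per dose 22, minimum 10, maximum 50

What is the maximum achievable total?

Meeting every minimum uses 15+0+15+5+0+10+10 = 55 doses, leaving 95.
Order the clinics by people reached per dose: Clinic H 24 > Clinic P 22 > Clinic E 16 > Clinic B 13 > Clinic D 8 > Clinic C 6 > Clinic L 3.
Clinic H takes 25 more to reach its cap of 35 → 70 left.
Clinic P takes 40 more to reach its cap of 50 → 30 left.
Clinic E: +30 (room for 75) → 30. Pool exhausted.
Total = 13×15 + 16×30 + 3×15 + 6×5 + 24×35 + 22×50 = 2690.

2690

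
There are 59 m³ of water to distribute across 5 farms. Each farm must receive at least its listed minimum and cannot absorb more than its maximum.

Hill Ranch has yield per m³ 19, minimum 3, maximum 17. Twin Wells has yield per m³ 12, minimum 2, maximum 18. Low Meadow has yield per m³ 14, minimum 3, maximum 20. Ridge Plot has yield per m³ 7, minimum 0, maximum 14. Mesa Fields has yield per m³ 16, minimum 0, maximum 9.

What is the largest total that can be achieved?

903

Meeting every minimum uses 3+2+3+0+0 = 8 m³, leaving 51.
Highest yield per m³ first: Hill Ranch 19 > Mesa Fields 16 > Low Meadow 14 > Twin Wells 12 > Ridge Plot 7.
Hill Ranch: +14 to 17 (cap) → 37 left.
Mesa Fields takes 9 more to reach its cap of 9 → 28 left.
Low Meadow: +17 to 20 (cap) → 11 left.
Only 11 left; Twin Wells takes them to reach 13.
Total = 19×17 + 12×13 + 14×20 + 16×9 = 903.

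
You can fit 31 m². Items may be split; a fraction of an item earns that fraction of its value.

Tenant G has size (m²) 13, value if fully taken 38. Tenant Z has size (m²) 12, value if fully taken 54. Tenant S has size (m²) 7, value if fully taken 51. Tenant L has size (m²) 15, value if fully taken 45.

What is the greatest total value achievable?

Rank by value-to-size ratio: Tenant S 51/7≈7.29, Tenant Z 54/12≈4.5, Tenant L 45/15≈3, Tenant G 38/13≈2.92.
Take all of Tenant S (7 m², value 51) ; 24 m² left.
Tenant Z: take in full, 12 m² for value 54 ; 12 left.
12 m² left: a 12/15 share of Tenant L gives 45×12/15 = 36.
Total value = 141.

141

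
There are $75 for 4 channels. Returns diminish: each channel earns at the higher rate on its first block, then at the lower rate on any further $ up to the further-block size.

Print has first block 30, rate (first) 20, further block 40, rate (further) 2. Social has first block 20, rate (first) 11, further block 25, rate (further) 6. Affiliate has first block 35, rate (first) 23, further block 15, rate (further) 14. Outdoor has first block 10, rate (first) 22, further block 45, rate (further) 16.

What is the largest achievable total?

1625

Order all 8 blocks by rate: Affiliate/T1 23 > Outdoor/T1 22 > Print/T1 20 > Outdoor/T2 16 > Affiliate/T2 14 > Social/T1 11 > Social/T2 6 > Print/T2 2.
Fill Affiliate T1 block (35 at 23) — 40 left.
Outdoor T1 at 22: fill all 10 — 30 left.
Fill Print T1 block (30 at 20) — 0 left.
Total = 23×35 + 22×10 + 20×30 = 1625.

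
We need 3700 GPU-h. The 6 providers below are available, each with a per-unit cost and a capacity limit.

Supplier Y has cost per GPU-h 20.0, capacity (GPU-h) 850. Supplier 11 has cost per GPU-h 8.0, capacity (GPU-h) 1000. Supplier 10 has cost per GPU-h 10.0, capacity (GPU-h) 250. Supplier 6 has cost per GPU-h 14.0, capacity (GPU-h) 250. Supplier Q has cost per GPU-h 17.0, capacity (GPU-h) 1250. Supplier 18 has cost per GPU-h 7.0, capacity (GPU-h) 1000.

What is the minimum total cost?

Use providers in increasing cost order.
Supplier 18 (7.0): use full 1000 — 2700 GPU-h to go.
Supplier 11 (8.0): use full 1000 — 1700 GPU-h to go.
Supplier 10 (10.0): use full 250 — 1450 GPU-h to go.
Supplier 6 at 14.0: take all 250 GPU-h — 1200 still needed.
Supplier Q (17.0): take the remaining 1200 — done.
Supplier Y: unused.
Cost = 1000×7.0 + 1000×8.0 + 250×10.0 + 250×14.0 + 1200×17.0 = 41400.

41400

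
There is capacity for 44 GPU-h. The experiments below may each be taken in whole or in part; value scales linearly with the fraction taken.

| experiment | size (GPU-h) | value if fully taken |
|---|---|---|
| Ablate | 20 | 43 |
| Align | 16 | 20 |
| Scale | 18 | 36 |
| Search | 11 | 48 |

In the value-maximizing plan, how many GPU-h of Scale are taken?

13

Sort by value density: Search 48/11≈4.36, Ablate 43/20≈2.15, Scale 36/18≈2, Align 20/16≈1.25.
Search: take in full, 11 GPU-h for value 48 — 33 left.
All 20 GPU-h of Ablate fit (value 43) — 13 remain.
Fill the last 13 GPU-h with part of Scale: 13/18 of it earns 26.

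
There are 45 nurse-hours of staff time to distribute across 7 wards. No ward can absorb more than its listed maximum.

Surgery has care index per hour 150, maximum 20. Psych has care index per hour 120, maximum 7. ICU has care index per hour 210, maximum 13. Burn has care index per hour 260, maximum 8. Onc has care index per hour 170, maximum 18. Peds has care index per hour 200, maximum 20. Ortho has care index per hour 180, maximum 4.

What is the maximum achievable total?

9530

Highest care index per hour first: Burn 260 > ICU 210 > Peds 200 > Ortho 180 > Onc 170 > Surgery 150 > Psych 120.
Burn takes 8 to reach its cap of 8 — 37 left.
ICU: +13 to 13 (cap) — 24 left.
Peds: +20 to 20 (cap) — 4 left.
Ortho: +4 to 4 (cap) — 0 left.
Total = 210×13 + 260×8 + 200×20 + 180×4 = 9530.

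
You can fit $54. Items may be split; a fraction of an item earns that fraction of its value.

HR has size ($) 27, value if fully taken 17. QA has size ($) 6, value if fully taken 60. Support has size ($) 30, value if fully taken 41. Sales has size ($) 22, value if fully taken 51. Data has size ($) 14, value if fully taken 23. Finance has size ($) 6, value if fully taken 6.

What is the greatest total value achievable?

Best value per unit of size first: QA 60/6≈10, Sales 51/22≈2.32, Data 23/14≈1.64, Support 41/30≈1.37, Finance 6/6≈1, HR 17/27≈0.63.
Take all of QA (6 $, value 60) — 48 $ left.
All 22 $ of Sales fit (value 51) — 26 remain.
Data: take in full, 14 $ for value 23 — 12 left.
12 $ left: a 12/30 share of Support gives 41×12/30 = 16.4.
Total value = 150.4.

150.4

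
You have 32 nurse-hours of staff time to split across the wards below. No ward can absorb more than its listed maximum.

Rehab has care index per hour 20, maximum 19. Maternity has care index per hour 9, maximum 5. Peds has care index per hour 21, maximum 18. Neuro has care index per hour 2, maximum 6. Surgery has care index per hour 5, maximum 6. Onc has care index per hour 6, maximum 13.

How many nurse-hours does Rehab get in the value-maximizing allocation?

Rank by care index per hour: Peds 21 > Rehab 20 > Maternity 9 > Onc 6 > Surgery 5 > Neuro 2.
Give Peds 18 to hit its cap of 18 → 14 left.
Rehab has room for 19 but only 14 remain, so it gets 14.

14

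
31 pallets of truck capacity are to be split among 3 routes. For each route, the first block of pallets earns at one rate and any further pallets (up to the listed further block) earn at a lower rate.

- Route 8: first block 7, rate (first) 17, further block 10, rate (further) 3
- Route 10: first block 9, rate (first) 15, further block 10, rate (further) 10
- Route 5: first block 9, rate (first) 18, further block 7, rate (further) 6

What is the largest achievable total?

Rank every tier by rate: Route 5/first 18 > Route 8/first 17 > Route 10/first 15 > Route 10/second 10 > Route 5/second 6 > Route 8/second 3.
Route 5 first at 18: fill all 9 → 22 left.
Route 8/first (17): +7 → 15 left.
Fill Route 10 first block (9 at 15) → 6 left.
Route 10/second: +6 of 10 at 10; pool empty.
Total = 18×9 + 17×7 + 15×9 + 10×6 = 476.

476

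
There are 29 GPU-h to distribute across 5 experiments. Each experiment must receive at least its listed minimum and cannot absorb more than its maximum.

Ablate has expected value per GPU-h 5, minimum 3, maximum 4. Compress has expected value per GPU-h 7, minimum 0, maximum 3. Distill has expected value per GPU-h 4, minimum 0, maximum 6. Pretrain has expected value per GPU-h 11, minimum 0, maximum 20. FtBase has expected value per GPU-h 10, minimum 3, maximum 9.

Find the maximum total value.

Meeting every minimum uses 3+0+0+0+3 = 6 GPU-h, leaving 23.
Rank by expected value per GPU-h: Pretrain 11 > FtBase 10 > Compress 7 > Ablate 5 > Distill 4.
Pretrain: +20 to 20 (cap) — 3 left.
Only 3 left; FtBase takes them to reach 6.
Total = 5×3 + 11×20 + 10×6 = 295.

295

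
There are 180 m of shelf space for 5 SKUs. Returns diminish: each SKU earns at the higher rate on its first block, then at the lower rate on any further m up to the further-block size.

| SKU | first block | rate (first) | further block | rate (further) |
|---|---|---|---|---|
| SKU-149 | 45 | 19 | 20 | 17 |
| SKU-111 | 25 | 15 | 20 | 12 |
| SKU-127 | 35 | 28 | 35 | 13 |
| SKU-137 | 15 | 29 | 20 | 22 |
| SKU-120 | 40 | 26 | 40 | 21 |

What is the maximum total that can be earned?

4305

Rank every tier by rate: SKU-137/tier1 29 > SKU-127/tier1 28 > SKU-120/tier1 26 > SKU-137/tier2 22 > SKU-120/tier2 21 > SKU-149/tier1 19 > SKU-149/tier2 17 > SKU-111/tier1 15 > SKU-127/tier2 13 > SKU-111/tier2 12.
Fill SKU-137 tier1 block (15 at 29) — 165 left.
SKU-127 tier1 at 28: fill all 35 — 130 left.
SKU-120/tier1 (26): +40 — 90 left.
SKU-137/tier2 (22): +20 — 70 left.
SKU-120 tier2 at 21: fill all 40 — 30 left.
SKU-149/tier1: +30 of 45 at 19; pool empty.
Total = 29×15 + 28×35 + 26×40 + 22×20 + 21×40 + 19×30 = 4305.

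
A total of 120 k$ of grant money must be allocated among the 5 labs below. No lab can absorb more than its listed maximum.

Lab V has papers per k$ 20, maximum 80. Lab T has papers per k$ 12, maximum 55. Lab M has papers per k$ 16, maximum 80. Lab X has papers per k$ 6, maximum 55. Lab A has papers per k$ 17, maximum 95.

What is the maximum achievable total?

2280

Highest papers per k$ first: Lab V 20 > Lab A 17 > Lab M 16 > Lab T 12 > Lab X 6.
Give Lab V 80 to hit its cap of 80 → 40 left.
Lab A: +40 (room for 95) → 40. Pool exhausted.
Total = 20×80 + 17×40 = 2280.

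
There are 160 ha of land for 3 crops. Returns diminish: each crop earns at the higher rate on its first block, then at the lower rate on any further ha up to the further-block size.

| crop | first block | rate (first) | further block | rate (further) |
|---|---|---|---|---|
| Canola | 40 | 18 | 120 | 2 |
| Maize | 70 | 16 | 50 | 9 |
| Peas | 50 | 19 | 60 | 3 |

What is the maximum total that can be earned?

Order all 6 blocks by rate: Peas/tier1 19 > Canola/tier1 18 > Maize/tier1 16 > Maize/tier2 9 > Peas/tier2 3 > Canola/tier2 2.
Fill Peas tier1 block (50 at 19) — 110 left.
Fill Canola tier1 block (40 at 18) — 70 left.
Maize tier1 at 16: fill all 70 — 0 left.
Total = 19×50 + 18×40 + 16×70 = 2790.

2790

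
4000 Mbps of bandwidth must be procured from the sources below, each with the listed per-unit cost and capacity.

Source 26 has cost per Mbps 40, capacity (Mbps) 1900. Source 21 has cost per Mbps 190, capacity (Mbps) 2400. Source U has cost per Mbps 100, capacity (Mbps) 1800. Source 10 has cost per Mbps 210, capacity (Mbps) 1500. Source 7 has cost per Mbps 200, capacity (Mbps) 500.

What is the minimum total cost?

313000

Use sources in increasing cost order.
Source 26 (40): use full 1900 — 2100 Mbps to go.
Source U at 100: take all 1800 Mbps — 300 still needed.
Source 21 at 190: take 300 of its 2400 — requirement met.
Source 7, Source 10: unused.
Cost = 1900×40 + 1800×100 + 300×190 = 313000.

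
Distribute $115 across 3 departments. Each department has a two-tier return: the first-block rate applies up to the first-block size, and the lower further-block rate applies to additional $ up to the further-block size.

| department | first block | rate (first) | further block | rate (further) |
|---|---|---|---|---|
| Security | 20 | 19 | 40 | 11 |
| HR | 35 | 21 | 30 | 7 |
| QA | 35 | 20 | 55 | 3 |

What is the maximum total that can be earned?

2090

Order all 6 blocks by rate: HR/tier1 21 > QA/tier1 20 > Security/tier1 19 > Security/tier2 11 > HR/tier2 7 > QA/tier2 3.
HR tier1 at 21: fill all 35 → 80 left.
QA tier1 at 20: fill all 35 → 45 left.
Security/tier1 (19): +20 → 25 left.
Security/tier2: +25 of 40 at 11; pool empty.
Total = 21×35 + 20×35 + 19×20 + 11×25 = 2090.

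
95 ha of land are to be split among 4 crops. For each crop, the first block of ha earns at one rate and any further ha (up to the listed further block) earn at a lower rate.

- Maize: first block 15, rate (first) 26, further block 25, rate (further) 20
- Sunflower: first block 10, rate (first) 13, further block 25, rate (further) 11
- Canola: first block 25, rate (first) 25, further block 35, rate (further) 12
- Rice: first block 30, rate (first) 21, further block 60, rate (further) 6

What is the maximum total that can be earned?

2145

Treat each block as its own option and order by rate: Maize/T1 26 > Canola/T1 25 > Rice/T1 21 > Maize/T2 20 > Sunflower/T1 13 > Canola/T2 12 > Sunflower/T2 11 > Rice/T2 6.
Maize/T1 (26): +15 ; 80 left.
Canola/T1 (25): +25 ; 55 left.
Rice/T1 (21): +30 ; 25 left.
Maize T2 at 20: fill all 25 ; 0 left.
Total = 26×15 + 25×25 + 21×30 + 20×25 = 2145.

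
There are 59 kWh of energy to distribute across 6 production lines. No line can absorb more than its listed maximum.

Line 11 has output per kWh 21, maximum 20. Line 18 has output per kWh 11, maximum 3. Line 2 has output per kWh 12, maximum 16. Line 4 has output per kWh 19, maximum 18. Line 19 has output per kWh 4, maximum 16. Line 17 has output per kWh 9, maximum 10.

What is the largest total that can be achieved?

Order the production lines by output per kWh: Line 11 21 > Line 4 19 > Line 2 12 > Line 18 11 > Line 17 9 > Line 19 4.
Line 11: +20 to 20 (cap) ; 39 left.
Line 4: +18 to 18 (cap) ; 21 left.
Line 2 takes 16 to reach its cap of 16 ; 5 left.
Line 18 takes 3 to reach its cap of 3 ; 2 left.
Only 2 left; Line 17 takes them to reach 2.
Total = 21×20 + 11×3 + 12×16 + 19×18 + 9×2 = 1005.

1005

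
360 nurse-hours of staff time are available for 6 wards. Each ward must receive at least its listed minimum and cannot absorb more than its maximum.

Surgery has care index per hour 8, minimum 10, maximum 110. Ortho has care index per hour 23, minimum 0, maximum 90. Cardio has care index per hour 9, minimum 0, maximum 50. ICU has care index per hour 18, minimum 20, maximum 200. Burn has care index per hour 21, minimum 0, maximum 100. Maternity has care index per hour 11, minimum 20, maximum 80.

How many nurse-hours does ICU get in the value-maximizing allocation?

Meeting every minimum uses 10+0+0+20+0+20 = 50 nurse-hours, leaving 310.
Highest care index per hour first: Ortho 23 > Burn 21 > ICU 18 > Maternity 11 > Cardio 9 > Surgery 8.
Ortho: +90 to 90 (cap) → 220 left.
Burn: +100 to 100 (cap) → 120 left.
ICU: +120 (room for 180) → 140. Pool exhausted.

140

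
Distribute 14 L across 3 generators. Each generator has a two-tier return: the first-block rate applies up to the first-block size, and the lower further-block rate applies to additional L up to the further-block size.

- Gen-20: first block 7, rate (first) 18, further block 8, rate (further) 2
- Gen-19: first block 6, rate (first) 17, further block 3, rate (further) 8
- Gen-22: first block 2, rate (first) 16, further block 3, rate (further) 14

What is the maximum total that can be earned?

244

Order all 6 blocks by rate: Gen-20/tier1 18 > Gen-19/tier1 17 > Gen-22/tier1 16 > Gen-22/tier2 14 > Gen-19/tier2 8 > Gen-20/tier2 2.
Gen-20/tier1 (18): +7 — 7 left.
Gen-19 tier1 at 17: fill all 6 — 1 left.
Gen-22/tier1: +1 of 2 at 16; pool empty.
Total = 18×7 + 17×6 + 16×1 = 244.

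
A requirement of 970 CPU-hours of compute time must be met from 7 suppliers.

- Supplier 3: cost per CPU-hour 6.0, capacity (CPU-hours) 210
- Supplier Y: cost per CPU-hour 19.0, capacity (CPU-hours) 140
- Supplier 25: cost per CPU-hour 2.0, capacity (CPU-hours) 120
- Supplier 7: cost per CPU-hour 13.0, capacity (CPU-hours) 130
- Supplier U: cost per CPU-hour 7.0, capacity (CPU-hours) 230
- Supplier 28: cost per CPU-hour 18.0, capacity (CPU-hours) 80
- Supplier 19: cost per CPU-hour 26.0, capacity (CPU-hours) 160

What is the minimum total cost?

Use suppliers in increasing cost order.
Take 120 from Supplier 25 at 2.0 → need 850 more.
Supplier 3 at 6.0: take all 210 CPU-hours → 640 still needed.
Supplier U at 7.0: take all 230 CPU-hours → 410 still needed.
Take 130 from Supplier 7 at 13.0 → need 280 more.
Supplier 28 (18.0): use full 80 → 200 CPU-hours to go.
Take 140 from Supplier Y at 19.0 → need 60 more.
Take 60 from Supplier 19 at 26.0 to finish.
Cost = 120×2.0 + 210×6.0 + 230×7.0 + 130×13.0 + 80×18.0 + 140×19.0 + 60×26.0 = 10460.

10460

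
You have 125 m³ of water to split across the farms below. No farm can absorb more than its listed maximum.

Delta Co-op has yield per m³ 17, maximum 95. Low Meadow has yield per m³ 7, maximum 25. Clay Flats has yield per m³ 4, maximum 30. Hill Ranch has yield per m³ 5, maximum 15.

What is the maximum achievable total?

1815

Order the farms by yield per m³: Delta Co-op 17 > Low Meadow 7 > Hill Ranch 5 > Clay Flats 4.
Delta Co-op takes 95 to reach its cap of 95 ; 30 left.
Low Meadow takes 25 to reach its cap of 25 ; 5 left.
Hill Ranch has room for 15 but only 5 remain, so it gets 5.
Total = 17×95 + 7×25 + 5×5 = 1815.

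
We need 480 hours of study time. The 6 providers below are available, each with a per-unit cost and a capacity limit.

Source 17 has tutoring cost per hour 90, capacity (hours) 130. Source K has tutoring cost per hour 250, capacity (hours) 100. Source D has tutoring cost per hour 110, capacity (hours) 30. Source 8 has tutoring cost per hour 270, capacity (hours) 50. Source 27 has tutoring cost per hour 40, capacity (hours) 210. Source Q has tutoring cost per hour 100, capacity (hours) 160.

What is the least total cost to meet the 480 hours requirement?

Fill from the cheapest provider first.
Take 210 from Source 27 at 40 → need 270 more.
Source 17 at 90: take all 130 hours → 140 still needed.
Take 140 from Source Q at 100 to finish.
Source D, Source K, Source 8: unused.
Cost = 210×40 + 130×90 + 140×100 = 34100.

34100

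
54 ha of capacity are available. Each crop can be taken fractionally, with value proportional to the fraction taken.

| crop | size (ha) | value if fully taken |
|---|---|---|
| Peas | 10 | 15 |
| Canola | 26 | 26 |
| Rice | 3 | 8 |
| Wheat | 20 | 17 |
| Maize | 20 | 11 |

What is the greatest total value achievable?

61.75

Best value per unit of size first: Rice 8/3≈2.67, Peas 15/10≈1.5, Canola 26/26≈1, Wheat 17/20≈0.85, Maize 11/20≈0.55.
Rice: take in full, 3 ha for value 8 — 51 left.
Peas: take in full, 10 ha for value 15 — 41 left.
Canola: take in full, 26 ha for value 26 — 15 left.
Only 15 ha remain; take 15/20 of Wheat for value 17×15/20 = 12.75.
Total value = 61.75.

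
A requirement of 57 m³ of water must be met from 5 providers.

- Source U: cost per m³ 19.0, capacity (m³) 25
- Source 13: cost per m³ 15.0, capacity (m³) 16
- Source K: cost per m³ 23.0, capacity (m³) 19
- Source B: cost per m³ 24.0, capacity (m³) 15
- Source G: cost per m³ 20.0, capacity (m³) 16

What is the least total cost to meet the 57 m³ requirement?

1035

Fill from the cheapest provider first.
Take 16 from Source 13 at 15.0 — need 41 more.
Take 25 from Source U at 19.0 — need 16 more.
Source G (20.0): use full 16 — 0 m³ to go.
Source K, Source B: unused.
Cost = 16×15.0 + 25×19.0 + 16×20.0 = 1035.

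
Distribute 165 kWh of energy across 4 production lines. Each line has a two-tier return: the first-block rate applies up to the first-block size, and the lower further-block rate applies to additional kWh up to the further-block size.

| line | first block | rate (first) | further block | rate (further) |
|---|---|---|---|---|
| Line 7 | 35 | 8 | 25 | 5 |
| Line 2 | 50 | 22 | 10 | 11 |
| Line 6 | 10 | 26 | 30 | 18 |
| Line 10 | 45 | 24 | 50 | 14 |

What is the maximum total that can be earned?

Rank every tier by rate: Line 6/first 26 > Line 10/first 24 > Line 2/first 22 > Line 6/second 18 > Line 10/second 14 > Line 2/second 11 > Line 7/first 8 > Line 7/second 5.
Line 6/first (26): +10 — 155 left.
Fill Line 10 first block (45 at 24) — 110 left.
Line 2 first at 22: fill all 50 — 60 left.
Line 6/second (18): +30 — 30 left.
30 remain; put them into Line 10 second at 14.
Total = 26×10 + 24×45 + 22×50 + 18×30 + 14×30 = 3400.

3400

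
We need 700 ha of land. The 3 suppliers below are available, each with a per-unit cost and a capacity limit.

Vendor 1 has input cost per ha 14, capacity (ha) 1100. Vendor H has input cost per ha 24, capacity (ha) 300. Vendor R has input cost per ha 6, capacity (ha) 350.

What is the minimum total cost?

Use suppliers in increasing cost order.
Vendor R at 6: take all 350 ha — 350 still needed.
Take 350 from Vendor 1 at 14 to finish.
Vendor H: unused.
Cost = 350×6 + 350×14 = 7000.

7000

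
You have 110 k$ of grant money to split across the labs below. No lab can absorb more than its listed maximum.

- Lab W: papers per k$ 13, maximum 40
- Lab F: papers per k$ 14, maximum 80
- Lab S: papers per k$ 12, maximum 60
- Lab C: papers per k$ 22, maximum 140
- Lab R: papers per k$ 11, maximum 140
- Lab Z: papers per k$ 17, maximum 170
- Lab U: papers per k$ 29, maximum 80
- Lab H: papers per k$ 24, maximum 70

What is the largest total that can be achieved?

Order the labs by papers per k$: Lab U 29 > Lab H 24 > Lab C 22 > Lab Z 17 > Lab F 14 > Lab W 13 > Lab S 12 > Lab R 11.
Lab U takes 80 to reach its cap of 80 → 30 left.
Lab H has room for 70 but only 30 remain, so it gets 30.
Total = 29×80 + 24×30 = 3040.

3040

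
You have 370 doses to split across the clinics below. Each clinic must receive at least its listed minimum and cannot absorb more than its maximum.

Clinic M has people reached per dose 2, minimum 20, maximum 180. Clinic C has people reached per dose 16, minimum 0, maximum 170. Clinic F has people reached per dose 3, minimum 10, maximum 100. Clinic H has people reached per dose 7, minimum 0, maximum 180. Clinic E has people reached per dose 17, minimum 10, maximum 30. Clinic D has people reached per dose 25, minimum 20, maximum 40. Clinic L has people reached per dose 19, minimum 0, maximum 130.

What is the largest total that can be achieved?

6290

Meeting every minimum uses 20+0+10+0+10+20+0 = 60 doses, leaving 310.
Order the clinics by people reached per dose: Clinic D 25 > Clinic L 19 > Clinic E 17 > Clinic C 16 > Clinic H 7 > Clinic F 3 > Clinic M 2.
Give Clinic D 20 more to hit its cap of 40 → 290 left.
Give Clinic L 130 more to hit its cap of 130 → 160 left.
Clinic E: +20 to 30 (cap) → 140 left.
Only 140 left; Clinic C takes them to reach 140.
Total = 2×20 + 16×140 + 3×10 + 17×30 + 25×40 + 19×130 = 6290.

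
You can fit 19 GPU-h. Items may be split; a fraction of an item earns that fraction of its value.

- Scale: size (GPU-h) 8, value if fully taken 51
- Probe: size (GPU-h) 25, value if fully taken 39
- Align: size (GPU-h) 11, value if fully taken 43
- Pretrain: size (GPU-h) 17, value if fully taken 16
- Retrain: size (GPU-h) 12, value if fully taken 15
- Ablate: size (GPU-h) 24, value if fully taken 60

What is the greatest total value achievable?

94

Sort by value density: Scale 51/8≈6.38, Align 43/11≈3.91, Ablate 60/24≈2.5, Probe 39/25≈1.56, Retrain 15/12≈1.25, Pretrain 16/17≈0.941.
Take all of Scale (8 GPU-h, value 51) → 11 GPU-h left.
Align: take in full, 11 GPU-h for value 43 → 0 left.
Total value = 94.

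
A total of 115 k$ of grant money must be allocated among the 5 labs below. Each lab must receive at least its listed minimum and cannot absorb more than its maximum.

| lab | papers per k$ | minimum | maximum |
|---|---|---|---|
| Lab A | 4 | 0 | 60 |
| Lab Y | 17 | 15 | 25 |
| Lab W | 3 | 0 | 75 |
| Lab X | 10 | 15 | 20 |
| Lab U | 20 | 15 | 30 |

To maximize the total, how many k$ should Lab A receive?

40

Meeting every minimum uses 0+15+0+15+15 = 45 k$, leaving 70.
Rank by papers per k$: Lab U 20 > Lab Y 17 > Lab X 10 > Lab A 4 > Lab W 3.
Lab U takes 15 more to reach its cap of 30 ; 55 left.
Give Lab Y 10 more to hit its cap of 25 ; 45 left.
Lab X takes 5 more to reach its cap of 20 ; 40 left.
Lab A: +40 (room for 60) → 40. Pool exhausted.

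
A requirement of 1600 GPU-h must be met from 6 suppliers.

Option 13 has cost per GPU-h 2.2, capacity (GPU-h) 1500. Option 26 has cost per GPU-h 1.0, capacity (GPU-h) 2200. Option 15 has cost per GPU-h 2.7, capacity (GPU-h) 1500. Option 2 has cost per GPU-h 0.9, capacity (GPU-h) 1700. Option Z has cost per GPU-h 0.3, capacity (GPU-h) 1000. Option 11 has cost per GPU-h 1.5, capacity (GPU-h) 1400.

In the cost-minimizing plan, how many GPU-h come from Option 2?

Use suppliers in increasing cost order.
Option Z at 0.3: take all 1000 GPU-h → 600 still needed.
Take 600 from Option 2 at 0.9 to finish.
Option 26, Option 11, Option 13, Option 15: unused.

600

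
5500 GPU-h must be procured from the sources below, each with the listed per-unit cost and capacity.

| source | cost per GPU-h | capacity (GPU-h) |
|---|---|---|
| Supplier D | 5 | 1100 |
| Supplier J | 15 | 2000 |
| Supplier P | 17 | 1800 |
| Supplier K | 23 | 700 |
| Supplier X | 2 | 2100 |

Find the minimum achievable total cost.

Use sources in increasing cost order.
Supplier X (2): use full 2100 → 3400 GPU-h to go.
Take 1100 from Supplier D at 5 → need 2300 more.
Supplier J (15): use full 2000 → 300 GPU-h to go.
Take 300 from Supplier P at 17 to finish.
Supplier K: unused.
Cost = 2100×2 + 1100×5 + 2000×15 + 300×17 = 44800.

44800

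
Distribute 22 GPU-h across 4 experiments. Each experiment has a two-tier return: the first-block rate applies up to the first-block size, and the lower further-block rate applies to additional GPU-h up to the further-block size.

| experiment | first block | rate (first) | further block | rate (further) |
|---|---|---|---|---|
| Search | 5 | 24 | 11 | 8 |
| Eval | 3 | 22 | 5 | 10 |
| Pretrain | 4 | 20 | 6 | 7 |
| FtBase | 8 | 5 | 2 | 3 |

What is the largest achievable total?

Treat each block as its own option and order by rate: Search/T1 24 > Eval/T1 22 > Pretrain/T1 20 > Eval/T2 10 > Search/T2 8 > Pretrain/T2 7 > FtBase/T1 5 > FtBase/T2 3.
Fill Search T1 block (5 at 24) ; 17 left.
Fill Eval T1 block (3 at 22) ; 14 left.
Pretrain/T1 (20): +4 ; 10 left.
Fill Eval T2 block (5 at 10) ; 5 left.
Search/T2: +5 of 11 at 8; pool empty.
Total = 24×5 + 22×3 + 20×4 + 10×5 + 8×5 = 356.

356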